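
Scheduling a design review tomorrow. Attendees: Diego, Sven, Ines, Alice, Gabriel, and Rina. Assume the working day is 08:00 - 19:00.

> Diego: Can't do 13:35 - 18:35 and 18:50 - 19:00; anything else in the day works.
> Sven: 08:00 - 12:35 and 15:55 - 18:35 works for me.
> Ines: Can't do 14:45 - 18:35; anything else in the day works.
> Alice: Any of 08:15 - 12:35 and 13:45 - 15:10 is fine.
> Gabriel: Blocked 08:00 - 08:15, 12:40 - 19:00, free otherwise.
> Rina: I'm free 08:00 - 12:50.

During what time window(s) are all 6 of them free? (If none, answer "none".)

Diego free: 08:00-13:35, 18:35-18:50 (invert busy blocks within the working day).
Sven free: 08:00-12:35, 15:55-18:35.
Ines free: 08:00-14:45, 18:35-19:00 (invert busy blocks within the working day).
Alice free: 08:15-12:35, 13:45-15:10.
Gabriel free: 08:15-12:40 (invert busy blocks within the working day).
Rina free: 08:00-12:50.
Diego ∩ Sven: 08:00-12:35.
Diego ∩ Sven ∩ Ines: 08:00-12:35.
Diego ∩ Sven ∩ Ines ∩ Alice: 08:15-12:35.
Diego ∩ Sven ∩ Ines ∩ Alice ∩ Gabriel: 08:15-12:35.
Diego ∩ Sven ∩ Ines ∩ Alice ∩ Gabriel ∩ Rina: 08:15-12:35.

08:15-12:35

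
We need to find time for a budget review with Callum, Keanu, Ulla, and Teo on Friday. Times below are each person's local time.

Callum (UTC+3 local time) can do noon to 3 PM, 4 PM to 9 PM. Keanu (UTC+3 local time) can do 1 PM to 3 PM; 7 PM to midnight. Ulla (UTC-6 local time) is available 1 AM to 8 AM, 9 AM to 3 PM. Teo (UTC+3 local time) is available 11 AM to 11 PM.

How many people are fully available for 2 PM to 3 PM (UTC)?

Callum in UTC: 09:00-12:00, 13:00-18:00 (subtract 3h to convert from UTC+3).
Keanu in UTC: 10:00-12:00, 16:00-21:00 (subtract 3h to convert from UTC+3).
Ulla in UTC: 07:00-14:00, 15:00-21:00 (add 6h to convert from UTC-6).
Teo in UTC: 08:00-20:00 (subtract 3h to convert from UTC+3).
Callum and Teo can make the full 14:00-15:00 slot — that's 2.

2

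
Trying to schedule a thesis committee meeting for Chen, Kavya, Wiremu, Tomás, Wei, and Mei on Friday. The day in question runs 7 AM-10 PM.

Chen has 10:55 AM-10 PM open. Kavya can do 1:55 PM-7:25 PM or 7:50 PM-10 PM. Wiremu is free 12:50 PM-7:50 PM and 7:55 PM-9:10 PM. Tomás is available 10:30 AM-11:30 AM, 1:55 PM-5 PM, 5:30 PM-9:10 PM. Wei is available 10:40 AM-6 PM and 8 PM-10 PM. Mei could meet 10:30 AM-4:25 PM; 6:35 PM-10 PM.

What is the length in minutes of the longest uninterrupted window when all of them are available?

Chen ∩ Kavya: 13:55-19:25, 19:50-22:00.
Chen ∩ Kavya ∩ Wiremu: 13:55-19:25, 19:55-21:10.
Chen ∩ Kavya ∩ Wiremu ∩ Tomás: 13:55-17:00, 17:30-19:25, 19:55-21:10.
Chen ∩ Kavya ∩ Wiremu ∩ Tomás ∩ Wei: 13:55-17:00, 17:30-18:00, 20:00-21:10.
Chen ∩ Kavya ∩ Wiremu ∩ Tomás ∩ Wei ∩ Mei: 13:55-16:25, 20:00-21:10.
So the common availability across everyone is 13:55-16:25, 20:00-21:10.
The longest is 13:55-16:25 at 150 minutes.

150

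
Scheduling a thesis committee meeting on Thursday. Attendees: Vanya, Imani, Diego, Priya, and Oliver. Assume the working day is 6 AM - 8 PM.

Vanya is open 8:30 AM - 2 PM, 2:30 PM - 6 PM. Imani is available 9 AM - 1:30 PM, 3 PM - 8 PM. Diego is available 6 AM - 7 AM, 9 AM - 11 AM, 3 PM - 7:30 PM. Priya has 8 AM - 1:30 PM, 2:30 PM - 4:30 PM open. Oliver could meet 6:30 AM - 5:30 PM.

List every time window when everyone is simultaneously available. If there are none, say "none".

09:00-11:00, 15:00-16:30

Vanya ∩ Imani: 09:00-13:30, 15:00-18:00.
Vanya ∩ Imani ∩ Diego: 09:00-11:00, 15:00-18:00.
Vanya ∩ Imani ∩ Diego ∩ Priya: 09:00-11:00, 15:00-16:30.
Vanya ∩ Imani ∩ Diego ∩ Priya ∩ Oliver: 09:00-11:00, 15:00-16:30.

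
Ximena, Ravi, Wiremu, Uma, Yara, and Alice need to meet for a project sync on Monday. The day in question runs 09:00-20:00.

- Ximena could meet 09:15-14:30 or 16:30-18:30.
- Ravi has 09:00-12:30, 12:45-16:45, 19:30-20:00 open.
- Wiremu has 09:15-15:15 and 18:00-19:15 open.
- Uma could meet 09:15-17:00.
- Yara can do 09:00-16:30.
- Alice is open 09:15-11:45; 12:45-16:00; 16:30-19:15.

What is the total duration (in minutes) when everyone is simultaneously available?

255

Ximena ∩ Ravi: 09:15-12:30, 12:45-14:30, 16:30-16:45.
Ximena ∩ Ravi ∩ Wiremu: 09:15-12:30, 12:45-14:30.
Ximena ∩ Ravi ∩ Wiremu ∩ Uma: 09:15-12:30, 12:45-14:30.
Ximena ∩ Ravi ∩ Wiremu ∩ Uma ∩ Yara: 09:15-12:30, 12:45-14:30.
Ximena ∩ Ravi ∩ Wiremu ∩ Uma ∩ Yara ∩ Alice: 09:15-11:45, 12:45-14:30.
Summing the common windows: 150 + 105 = 255 minutes.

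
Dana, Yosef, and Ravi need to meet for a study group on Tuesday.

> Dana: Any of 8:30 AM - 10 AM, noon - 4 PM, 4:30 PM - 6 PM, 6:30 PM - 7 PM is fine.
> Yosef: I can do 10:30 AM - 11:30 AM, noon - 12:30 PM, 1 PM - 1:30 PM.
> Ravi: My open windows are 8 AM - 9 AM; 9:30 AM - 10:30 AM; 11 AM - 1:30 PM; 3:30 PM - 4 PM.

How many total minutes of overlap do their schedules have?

60

Dana ∩ Yosef: 12:00-12:30, 13:00-13:30.
Dana ∩ Yosef ∩ Ravi: 12:00-12:30, 13:00-13:30.
So the common availability across everyone is 12:00-12:30, 13:00-13:30.
Summing the common windows: 30 + 30 = 60 minutes.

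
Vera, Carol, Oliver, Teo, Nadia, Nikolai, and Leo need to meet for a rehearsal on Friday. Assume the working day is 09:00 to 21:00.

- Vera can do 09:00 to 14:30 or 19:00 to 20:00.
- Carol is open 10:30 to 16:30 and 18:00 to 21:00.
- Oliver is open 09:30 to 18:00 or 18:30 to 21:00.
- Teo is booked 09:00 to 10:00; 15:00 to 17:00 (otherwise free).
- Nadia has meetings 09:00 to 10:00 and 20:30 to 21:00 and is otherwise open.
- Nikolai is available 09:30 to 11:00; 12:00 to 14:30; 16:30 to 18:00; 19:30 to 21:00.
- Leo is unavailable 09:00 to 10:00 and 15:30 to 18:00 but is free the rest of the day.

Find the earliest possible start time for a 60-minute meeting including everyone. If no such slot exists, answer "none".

Vera free: 09:00-14:30, 19:00-20:00.
Carol free: 10:30-16:30, 18:00-21:00.
Oliver free: 09:30-18:00, 18:30-21:00.
Teo free: 10:00-15:00, 17:00-21:00 (invert busy blocks within the working day).
Nadia free: 10:00-20:30 (invert busy blocks within the working day).
Nikolai free: 09:30-11:00, 12:00-14:30, 16:30-18:00, 19:30-21:00.
Leo free: 10:00-15:30, 18:00-21:00 (invert busy blocks within the working day).
Vera ∩ Carol: 10:30-14:30, 19:00-20:00.
Vera ∩ Carol ∩ Oliver: 10:30-14:30, 19:00-20:00.
Vera ∩ Carol ∩ Oliver ∩ Teo: 10:30-14:30, 19:00-20:00.
Vera ∩ Carol ∩ Oliver ∩ Teo ∩ Nadia: 10:30-14:30, 19:00-20:00.
Vera ∩ Carol ∩ Oliver ∩ Teo ∩ Nadia ∩ Nikolai: 10:30-11:00, 12:00-14:30, 19:30-20:00.
Vera ∩ Carol ∩ Oliver ∩ Teo ∩ Nadia ∩ Nikolai ∩ Leo: 10:30-11:00, 12:00-14:30, 19:30-20:00.
The first common window of at least 60 minutes is 12:00-14:30, so the earliest start is 12:00.

12:00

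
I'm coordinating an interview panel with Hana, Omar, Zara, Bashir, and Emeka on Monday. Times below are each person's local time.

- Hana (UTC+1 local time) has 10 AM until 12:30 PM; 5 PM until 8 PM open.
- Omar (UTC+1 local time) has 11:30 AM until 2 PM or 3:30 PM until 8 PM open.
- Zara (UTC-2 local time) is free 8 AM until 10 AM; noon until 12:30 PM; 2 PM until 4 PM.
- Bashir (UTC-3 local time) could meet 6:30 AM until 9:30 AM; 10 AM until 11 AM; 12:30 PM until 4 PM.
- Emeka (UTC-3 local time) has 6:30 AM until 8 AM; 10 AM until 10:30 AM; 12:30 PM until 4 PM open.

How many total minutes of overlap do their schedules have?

Hana in UTC: 09:00-11:30, 16:00-19:00 (subtract 1h to convert from UTC+1).
Omar in UTC: 10:30-13:00, 14:30-19:00 (subtract 1h to convert from UTC+1).
Zara in UTC: 10:00-12:00, 14:00-14:30, 16:00-18:00 (add 2h to convert from UTC-2).
Bashir in UTC: 09:30-12:30, 13:00-14:00, 15:30-19:00 (add 3h to convert from UTC-3).
Emeka in UTC: 09:30-11:00, 13:00-13:30, 15:30-19:00 (add 3h to convert from UTC-3).
Hana ∩ Omar: 10:30-11:30, 16:00-19:00.
Hana ∩ Omar ∩ Zara: 10:30-11:30, 16:00-18:00.
Hana ∩ Omar ∩ Zara ∩ Bashir: 10:30-11:30, 16:00-18:00.
Hana ∩ Omar ∩ Zara ∩ Bashir ∩ Emeka: 10:30-11:00, 16:00-18:00.
So the common availability across everyone is 10:30-11:00, 16:00-18:00.
Summing the common windows: 30 + 120 = 150 minutes.

150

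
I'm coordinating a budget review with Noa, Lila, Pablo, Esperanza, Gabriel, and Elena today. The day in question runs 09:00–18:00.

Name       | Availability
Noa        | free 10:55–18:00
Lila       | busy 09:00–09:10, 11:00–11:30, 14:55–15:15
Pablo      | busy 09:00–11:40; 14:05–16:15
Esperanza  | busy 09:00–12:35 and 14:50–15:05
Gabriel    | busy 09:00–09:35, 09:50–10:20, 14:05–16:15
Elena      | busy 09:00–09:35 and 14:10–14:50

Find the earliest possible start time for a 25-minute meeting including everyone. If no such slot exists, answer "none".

Noa free: 10:55-18:00.
Lila free: 09:10-11:00, 11:30-14:55, 15:15-18:00 (invert busy blocks within the working day).
Pablo free: 11:40-14:05, 16:15-18:00 (invert busy blocks within the working day).
Esperanza free: 12:35-14:50, 15:05-18:00 (invert busy blocks within the working day).
Gabriel free: 09:35-09:50, 10:20-14:05, 16:15-18:00 (invert busy blocks within the working day).
Elena free: 09:35-14:10, 14:50-18:00 (invert busy blocks within the working day).
Noa ∩ Lila: 10:55-11:00, 11:30-14:55, 15:15-18:00.
Noa ∩ Lila ∩ Pablo: 11:40-14:05, 16:15-18:00.
Noa ∩ Lila ∩ Pablo ∩ Esperanza: 12:35-14:05, 16:15-18:00.
Noa ∩ Lila ∩ Pablo ∩ Esperanza ∩ Gabriel: 12:35-14:05, 16:15-18:00.
Noa ∩ Lila ∩ Pablo ∩ Esperanza ∩ Gabriel ∩ Elena: 12:35-14:05, 16:15-18:00.
Those are the intersection windows.
The first common window of at least 25 minutes is 12:35-14:05, so the earliest start is 12:35.

12:35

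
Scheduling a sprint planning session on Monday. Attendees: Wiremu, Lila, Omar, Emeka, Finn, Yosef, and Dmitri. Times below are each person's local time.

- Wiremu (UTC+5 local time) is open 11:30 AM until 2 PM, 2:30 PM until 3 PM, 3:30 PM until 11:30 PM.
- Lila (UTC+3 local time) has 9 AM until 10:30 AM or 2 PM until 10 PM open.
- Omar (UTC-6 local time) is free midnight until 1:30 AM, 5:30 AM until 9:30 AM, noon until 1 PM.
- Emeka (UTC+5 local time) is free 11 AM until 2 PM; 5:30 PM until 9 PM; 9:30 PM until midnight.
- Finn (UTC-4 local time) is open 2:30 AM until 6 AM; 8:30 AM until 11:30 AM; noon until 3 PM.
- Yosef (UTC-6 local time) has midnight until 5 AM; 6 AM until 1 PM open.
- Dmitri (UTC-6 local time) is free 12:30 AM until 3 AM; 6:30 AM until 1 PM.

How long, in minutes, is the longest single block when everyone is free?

180

Wiremu in UTC: 06:30-09:00, 09:30-10:00, 10:30-18:30 (subtract 5h to convert from UTC+5).
Lila in UTC: 06:00-07:30, 11:00-19:00 (subtract 3h to convert from UTC+3).
Omar in UTC: 06:00-07:30, 11:30-15:30, 18:00-19:00 (add 6h to convert from UTC-6).
Emeka in UTC: 06:00-09:00, 12:30-16:00, 16:30-19:00 (subtract 5h to convert from UTC+5).
Finn in UTC: 06:30-10:00, 12:30-15:30, 16:00-19:00 (add 4h to convert from UTC-4).
Yosef in UTC: 06:00-11:00, 12:00-19:00 (add 6h to convert from UTC-6).
Dmitri in UTC: 06:30-09:00, 12:30-19:00 (add 6h to convert from UTC-6).
Wiremu ∩ Lila: 06:30-07:30, 11:00-18:30.
Wiremu ∩ Lila ∩ Omar: 06:30-07:30, 11:30-15:30, 18:00-18:30.
Wiremu ∩ Lila ∩ Omar ∩ Emeka: 06:30-07:30, 12:30-15:30, 18:00-18:30.
Wiremu ∩ Lila ∩ Omar ∩ Emeka ∩ Finn: 06:30-07:30, 12:30-15:30, 18:00-18:30.
Wiremu ∩ Lila ∩ Omar ∩ Emeka ∩ Finn ∩ Yosef: 06:30-07:30, 12:30-15:30, 18:00-18:30.
Wiremu ∩ Lila ∩ Omar ∩ Emeka ∩ Finn ∩ Yosef ∩ Dmitri: 06:30-07:30, 12:30-15:30, 18:00-18:30.
Those are the intersection windows.
The longest is 12:30-15:30 at 180 minutes.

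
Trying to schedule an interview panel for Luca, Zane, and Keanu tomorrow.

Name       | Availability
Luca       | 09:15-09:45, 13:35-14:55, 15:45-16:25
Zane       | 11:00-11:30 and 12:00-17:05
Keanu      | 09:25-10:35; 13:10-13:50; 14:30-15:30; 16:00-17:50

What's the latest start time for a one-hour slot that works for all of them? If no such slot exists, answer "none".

Luca ∩ Zane: 13:35-14:55, 15:45-16:25.
Luca ∩ Zane ∩ Keanu: 13:35-13:50, 14:30-14:55, 16:00-16:25.
No common window is at least 60 minutes long.

none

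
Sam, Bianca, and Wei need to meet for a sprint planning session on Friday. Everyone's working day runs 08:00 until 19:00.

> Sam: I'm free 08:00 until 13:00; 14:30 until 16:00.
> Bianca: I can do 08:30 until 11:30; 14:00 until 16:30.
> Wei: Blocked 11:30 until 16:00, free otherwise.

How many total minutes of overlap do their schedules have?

180

Sam free: 08:00-13:00, 14:30-16:00.
Bianca free: 08:30-11:30, 14:00-16:30.
Wei free: 08:00-11:30, 16:00-19:00 (invert busy blocks within the working day).
Sam ∩ Bianca: 08:30-11:30, 14:30-16:00.
Sam ∩ Bianca ∩ Wei: 08:30-11:30.
That's a single block of 180 minutes.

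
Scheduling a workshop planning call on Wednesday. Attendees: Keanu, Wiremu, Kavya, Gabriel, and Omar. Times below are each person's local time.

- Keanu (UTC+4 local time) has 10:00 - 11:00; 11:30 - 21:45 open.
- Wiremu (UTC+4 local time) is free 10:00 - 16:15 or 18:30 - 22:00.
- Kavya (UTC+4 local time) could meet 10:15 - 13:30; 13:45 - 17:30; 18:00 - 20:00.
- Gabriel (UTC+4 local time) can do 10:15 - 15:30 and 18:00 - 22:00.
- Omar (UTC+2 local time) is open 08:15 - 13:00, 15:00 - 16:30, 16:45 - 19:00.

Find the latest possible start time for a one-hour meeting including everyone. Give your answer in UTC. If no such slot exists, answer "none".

Keanu in UTC: 06:00-07:00, 07:30-17:45 (subtract 4h to convert from UTC+4).
Wiremu in UTC: 06:00-12:15, 14:30-18:00 (subtract 4h to convert from UTC+4).
Kavya in UTC: 06:15-09:30, 09:45-13:30, 14:00-16:00 (subtract 4h to convert from UTC+4).
Gabriel in UTC: 06:15-11:30, 14:00-18:00 (subtract 4h to convert from UTC+4).
Omar in UTC: 06:15-11:00, 13:00-14:30, 14:45-17:00 (subtract 2h to convert from UTC+2).
Keanu ∩ Wiremu: 06:00-07:00, 07:30-12:15, 14:30-17:45.
Keanu ∩ Wiremu ∩ Kavya: 06:15-07:00, 07:30-09:30, 09:45-12:15, 14:30-16:00.
Keanu ∩ Wiremu ∩ Kavya ∩ Gabriel: 06:15-07:00, 07:30-09:30, 09:45-11:30, 14:30-16:00.
Keanu ∩ Wiremu ∩ Kavya ∩ Gabriel ∩ Omar: 06:15-07:00, 07:30-09:30, 09:45-11:00, 14:45-16:00.
Those are the intersection windows.
The last common window of at least 60 minutes is 14:45-16:00; a 60-minute meeting can start as late as 15:00 and still end by 16:00.

15:00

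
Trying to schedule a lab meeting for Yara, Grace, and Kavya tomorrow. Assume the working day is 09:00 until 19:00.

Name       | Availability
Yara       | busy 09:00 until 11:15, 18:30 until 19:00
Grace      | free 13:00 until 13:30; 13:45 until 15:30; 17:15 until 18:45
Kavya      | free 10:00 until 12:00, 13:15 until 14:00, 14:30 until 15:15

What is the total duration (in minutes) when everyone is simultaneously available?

75

Yara free: 11:15-18:30 (invert busy blocks within the working day).
Grace free: 13:00-13:30, 13:45-15:30, 17:15-18:45.
Kavya free: 10:00-12:00, 13:15-14:00, 14:30-15:15.
Yara ∩ Grace: 13:00-13:30, 13:45-15:30, 17:15-18:30.
Yara ∩ Grace ∩ Kavya: 13:15-13:30, 13:45-14:00, 14:30-15:15.
Those are the intersection windows.
Summing the common windows: 15 + 15 + 45 = 75 minutes.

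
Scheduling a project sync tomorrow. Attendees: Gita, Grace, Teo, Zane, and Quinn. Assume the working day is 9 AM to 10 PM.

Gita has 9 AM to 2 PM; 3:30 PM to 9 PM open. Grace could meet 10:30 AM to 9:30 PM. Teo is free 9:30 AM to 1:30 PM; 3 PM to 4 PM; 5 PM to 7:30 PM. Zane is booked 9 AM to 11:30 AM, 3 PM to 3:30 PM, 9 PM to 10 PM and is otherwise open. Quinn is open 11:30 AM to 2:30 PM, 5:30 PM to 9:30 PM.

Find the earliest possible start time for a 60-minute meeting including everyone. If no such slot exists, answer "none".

Gita free: 09:00-14:00, 15:30-21:00.
Grace free: 10:30-21:30.
Teo free: 09:30-13:30, 15:00-16:00, 17:00-19:30.
Zane free: 11:30-15:00, 15:30-21:00 (invert busy blocks within the working day).
Quinn free: 11:30-14:30, 17:30-21:30.
Gita ∩ Grace: 10:30-14:00, 15:30-21:00.
Gita ∩ Grace ∩ Teo: 10:30-13:30, 15:30-16:00, 17:00-19:30.
Gita ∩ Grace ∩ Teo ∩ Zane: 11:30-13:30, 15:30-16:00, 17:00-19:30.
Gita ∩ Grace ∩ Teo ∩ Zane ∩ Quinn: 11:30-13:30, 17:30-19:30.
The first common window of at least 60 minutes is 11:30-13:30, so the earliest start is 11:30.

11:30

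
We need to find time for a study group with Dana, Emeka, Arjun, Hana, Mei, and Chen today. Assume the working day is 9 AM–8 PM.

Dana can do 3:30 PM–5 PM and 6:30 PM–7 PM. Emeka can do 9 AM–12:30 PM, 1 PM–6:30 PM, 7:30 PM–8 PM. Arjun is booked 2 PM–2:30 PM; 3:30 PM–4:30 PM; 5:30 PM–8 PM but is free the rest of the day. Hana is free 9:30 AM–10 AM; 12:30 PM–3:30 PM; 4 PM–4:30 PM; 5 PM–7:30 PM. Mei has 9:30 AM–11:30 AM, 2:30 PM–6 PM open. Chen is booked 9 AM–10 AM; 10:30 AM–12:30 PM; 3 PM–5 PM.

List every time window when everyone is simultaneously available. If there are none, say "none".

none

Dana free: 15:30-17:00, 18:30-19:00.
Emeka free: 09:00-12:30, 13:00-18:30, 19:30-20:00.
Arjun free: 09:00-14:00, 14:30-15:30, 16:30-17:30 (invert busy blocks within the working day).
Hana free: 09:30-10:00, 12:30-15:30, 16:00-16:30, 17:00-19:30.
Mei free: 09:30-11:30, 14:30-18:00.
Chen free: 10:00-10:30, 12:30-15:00, 17:00-20:00 (invert busy blocks within the working day).
Dana ∩ Emeka: 15:30-17:00.
Dana ∩ Emeka ∩ Arjun: 16:30-17:00.
Dana ∩ Emeka ∩ Arjun ∩ Hana: ∅.
Dana ∩ Emeka ∩ Arjun ∩ Hana ∩ Mei: ∅.
Dana ∩ Emeka ∩ Arjun ∩ Hana ∩ Mei ∩ Chen: ∅.
There is no time when everyone is free.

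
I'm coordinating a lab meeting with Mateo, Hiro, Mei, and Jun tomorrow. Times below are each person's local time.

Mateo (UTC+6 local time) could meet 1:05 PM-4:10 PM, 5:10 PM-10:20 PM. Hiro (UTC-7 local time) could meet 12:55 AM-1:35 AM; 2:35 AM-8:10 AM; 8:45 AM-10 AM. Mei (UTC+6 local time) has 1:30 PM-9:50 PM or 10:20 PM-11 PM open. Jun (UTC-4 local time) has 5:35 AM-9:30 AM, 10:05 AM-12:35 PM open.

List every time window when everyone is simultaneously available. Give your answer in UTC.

09:35-10:10, 11:10-13:30, 14:05-15:10, 15:45-15:50

Mateo in UTC: 07:05-10:10, 11:10-16:20 (subtract 6h to convert from UTC+6).
Hiro in UTC: 07:55-08:35, 09:35-15:10, 15:45-17:00 (add 7h to convert from UTC-7).
Mei in UTC: 07:30-15:50, 16:20-17:00 (subtract 6h to convert from UTC+6).
Jun in UTC: 09:35-13:30, 14:05-16:35 (add 4h to convert from UTC-4).
Mateo ∩ Hiro: 07:55-08:35, 09:35-10:10, 11:10-15:10, 15:45-16:20.
Mateo ∩ Hiro ∩ Mei: 07:55-08:35, 09:35-10:10, 11:10-15:10, 15:45-15:50.
Mateo ∩ Hiro ∩ Mei ∩ Jun: 09:35-10:10, 11:10-13:30, 14:05-15:10, 15:45-15:50.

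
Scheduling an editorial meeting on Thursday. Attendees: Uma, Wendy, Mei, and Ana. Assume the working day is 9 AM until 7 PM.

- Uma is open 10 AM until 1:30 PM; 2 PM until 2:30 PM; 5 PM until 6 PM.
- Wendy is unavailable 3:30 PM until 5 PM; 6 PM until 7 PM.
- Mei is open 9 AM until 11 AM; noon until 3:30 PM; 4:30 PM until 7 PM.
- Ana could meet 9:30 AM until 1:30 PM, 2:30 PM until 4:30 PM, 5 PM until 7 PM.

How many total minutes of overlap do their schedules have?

210

Uma free: 10:00-13:30, 14:00-14:30, 17:00-18:00.
Wendy free: 09:00-15:30, 17:00-18:00 (invert busy blocks within the working day).
Mei free: 09:00-11:00, 12:00-15:30, 16:30-19:00.
Ana free: 09:30-13:30, 14:30-16:30, 17:00-19:00.
Uma ∩ Wendy: 10:00-13:30, 14:00-14:30, 17:00-18:00.
Uma ∩ Wendy ∩ Mei: 10:00-11:00, 12:00-13:30, 14:00-14:30, 17:00-18:00.
Uma ∩ Wendy ∩ Mei ∩ Ana: 10:00-11:00, 12:00-13:30, 17:00-18:00.
Summing the common windows: 60 + 90 + 60 = 210 minutes.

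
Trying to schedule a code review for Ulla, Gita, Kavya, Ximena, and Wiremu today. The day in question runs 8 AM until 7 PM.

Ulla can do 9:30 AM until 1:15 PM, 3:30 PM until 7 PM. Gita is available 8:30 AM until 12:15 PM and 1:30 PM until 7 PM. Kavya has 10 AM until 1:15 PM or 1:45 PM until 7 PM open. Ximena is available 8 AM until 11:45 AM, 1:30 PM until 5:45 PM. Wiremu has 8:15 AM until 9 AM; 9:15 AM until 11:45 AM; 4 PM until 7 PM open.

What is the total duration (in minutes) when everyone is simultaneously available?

Ulla ∩ Gita: 09:30-12:15, 15:30-19:00.
Ulla ∩ Gita ∩ Kavya: 10:00-12:15, 15:30-19:00.
Ulla ∩ Gita ∩ Kavya ∩ Ximena: 10:00-11:45, 15:30-17:45.
Ulla ∩ Gita ∩ Kavya ∩ Ximena ∩ Wiremu: 10:00-11:45, 16:00-17:45.
Summing the common windows: 105 + 105 = 210 minutes.

210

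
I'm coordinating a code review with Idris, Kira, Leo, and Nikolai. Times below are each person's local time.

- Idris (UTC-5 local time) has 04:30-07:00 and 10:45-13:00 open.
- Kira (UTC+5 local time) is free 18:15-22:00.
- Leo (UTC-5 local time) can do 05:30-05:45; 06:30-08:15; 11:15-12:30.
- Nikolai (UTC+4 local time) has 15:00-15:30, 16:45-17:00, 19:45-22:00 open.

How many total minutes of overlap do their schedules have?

45

Idris in UTC: 09:30-12:00, 15:45-18:00 (add 5h to convert from UTC-5).
Kira in UTC: 13:15-17:00 (subtract 5h to convert from UTC+5).
Leo in UTC: 10:30-10:45, 11:30-13:15, 16:15-17:30 (add 5h to convert from UTC-5).
Nikolai in UTC: 11:00-11:30, 12:45-13:00, 15:45-18:00 (subtract 4h to convert from UTC+4).
Idris ∩ Kira: 15:45-17:00.
Idris ∩ Kira ∩ Leo: 16:15-17:00.
Idris ∩ Kira ∩ Leo ∩ Nikolai: 16:15-17:00.
So the common availability across everyone is 16:15-17:00.
That's a single block of 45 minutes.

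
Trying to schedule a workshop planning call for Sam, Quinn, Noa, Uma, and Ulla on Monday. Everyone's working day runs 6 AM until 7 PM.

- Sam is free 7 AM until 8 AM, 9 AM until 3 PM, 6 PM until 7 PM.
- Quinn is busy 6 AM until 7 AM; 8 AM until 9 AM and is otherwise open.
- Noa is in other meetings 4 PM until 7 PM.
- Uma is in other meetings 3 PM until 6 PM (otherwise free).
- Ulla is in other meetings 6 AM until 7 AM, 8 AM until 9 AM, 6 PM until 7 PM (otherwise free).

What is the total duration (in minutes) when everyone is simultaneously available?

420

Sam free: 07:00-08:00, 09:00-15:00, 18:00-19:00.
Quinn free: 07:00-08:00, 09:00-19:00 (invert busy blocks within the working day).
Noa free: 06:00-16:00 (invert busy blocks within the working day).
Uma free: 06:00-15:00, 18:00-19:00 (invert busy blocks within the working day).
Ulla free: 07:00-08:00, 09:00-18:00 (invert busy blocks within the working day).
Sam ∩ Quinn: 07:00-08:00, 09:00-15:00, 18:00-19:00.
Sam ∩ Quinn ∩ Noa: 07:00-08:00, 09:00-15:00.
Sam ∩ Quinn ∩ Noa ∩ Uma: 07:00-08:00, 09:00-15:00.
Sam ∩ Quinn ∩ Noa ∩ Uma ∩ Ulla: 07:00-08:00, 09:00-15:00.
Those are the intersection windows.
Summing the common windows: 60 + 360 = 420 minutes.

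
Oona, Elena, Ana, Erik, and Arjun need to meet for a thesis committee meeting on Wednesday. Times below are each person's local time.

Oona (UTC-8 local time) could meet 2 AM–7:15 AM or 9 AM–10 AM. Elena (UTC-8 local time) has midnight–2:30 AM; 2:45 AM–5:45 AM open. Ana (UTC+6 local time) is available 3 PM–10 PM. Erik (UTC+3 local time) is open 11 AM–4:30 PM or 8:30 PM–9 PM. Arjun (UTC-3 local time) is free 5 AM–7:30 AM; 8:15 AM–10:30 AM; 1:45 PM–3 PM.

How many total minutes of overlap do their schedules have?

165

Oona in UTC: 10:00-15:15, 17:00-18:00 (add 8h to convert from UTC-8).
Elena in UTC: 08:00-10:30, 10:45-13:45 (add 8h to convert from UTC-8).
Ana in UTC: 09:00-16:00 (subtract 6h to convert from UTC+6).
Erik in UTC: 08:00-13:30, 17:30-18:00 (subtract 3h to convert from UTC+3).
Arjun in UTC: 08:00-10:30, 11:15-13:30, 16:45-18:00 (add 3h to convert from UTC-3).
Oona ∩ Elena: 10:00-10:30, 10:45-13:45.
Oona ∩ Elena ∩ Ana: 10:00-10:30, 10:45-13:45.
Oona ∩ Elena ∩ Ana ∩ Erik: 10:00-10:30, 10:45-13:30.
Oona ∩ Elena ∩ Ana ∩ Erik ∩ Arjun: 10:00-10:30, 11:15-13:30.
Those are the intersection windows.
Summing the common windows: 30 + 135 = 165 minutes.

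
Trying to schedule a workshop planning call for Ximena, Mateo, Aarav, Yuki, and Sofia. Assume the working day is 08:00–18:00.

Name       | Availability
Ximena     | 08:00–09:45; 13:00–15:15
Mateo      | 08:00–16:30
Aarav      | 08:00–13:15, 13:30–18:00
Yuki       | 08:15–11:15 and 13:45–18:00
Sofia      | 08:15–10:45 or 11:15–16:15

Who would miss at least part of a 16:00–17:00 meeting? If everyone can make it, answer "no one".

Ximena: not fully free for 16:00-17:00. Mateo: not fully free for 16:00-17:00. Aarav: free for 16:00-17:00. Yuki: free for 16:00-17:00. Sofia: not fully free for 16:00-17:00.

Mateo, Sofia, Ximena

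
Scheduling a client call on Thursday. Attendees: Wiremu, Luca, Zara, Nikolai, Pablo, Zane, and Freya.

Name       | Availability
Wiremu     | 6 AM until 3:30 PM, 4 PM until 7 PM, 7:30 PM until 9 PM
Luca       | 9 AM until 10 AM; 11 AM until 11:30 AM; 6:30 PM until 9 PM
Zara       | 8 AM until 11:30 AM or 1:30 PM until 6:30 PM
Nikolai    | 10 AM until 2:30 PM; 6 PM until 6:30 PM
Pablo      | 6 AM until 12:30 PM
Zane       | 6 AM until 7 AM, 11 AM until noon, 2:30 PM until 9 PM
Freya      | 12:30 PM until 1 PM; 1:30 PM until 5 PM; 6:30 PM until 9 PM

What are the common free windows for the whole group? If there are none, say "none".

Wiremu ∩ Luca: 09:00-10:00, 11:00-11:30, 18:30-19:00, 19:30-21:00.
Wiremu ∩ Luca ∩ Zara: 09:00-10:00, 11:00-11:30.
Wiremu ∩ Luca ∩ Zara ∩ Nikolai: 11:00-11:30.
Wiremu ∩ Luca ∩ Zara ∩ Nikolai ∩ Pablo: 11:00-11:30.
Wiremu ∩ Luca ∩ Zara ∩ Nikolai ∩ Pablo ∩ Zane: 11:00-11:30.
Wiremu ∩ Luca ∩ Zara ∩ Nikolai ∩ Pablo ∩ Zane ∩ Freya: ∅.
There is no time when everyone is free.

none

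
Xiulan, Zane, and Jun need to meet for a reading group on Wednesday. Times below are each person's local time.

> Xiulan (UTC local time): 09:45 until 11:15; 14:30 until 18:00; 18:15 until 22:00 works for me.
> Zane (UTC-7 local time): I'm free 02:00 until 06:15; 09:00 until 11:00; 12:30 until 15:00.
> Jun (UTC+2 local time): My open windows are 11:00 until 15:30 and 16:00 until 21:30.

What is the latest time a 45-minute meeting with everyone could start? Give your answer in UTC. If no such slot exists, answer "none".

17:15

Xiulan in UTC: 09:45-11:15, 14:30-18:00, 18:15-22:00.
Zane in UTC: 09:00-13:15, 16:00-18:00, 19:30-22:00 (add 7h to convert from UTC-7).
Jun in UTC: 09:00-13:30, 14:00-19:30 (subtract 2h to convert from UTC+2).
Xiulan ∩ Zane: 09:45-11:15, 16:00-18:00, 19:30-22:00.
Xiulan ∩ Zane ∩ Jun: 09:45-11:15, 16:00-18:00.
The last common window of at least 45 minutes is 16:00-18:00; a 45-minute meeting can start as late as 17:15 and still end by 18:00.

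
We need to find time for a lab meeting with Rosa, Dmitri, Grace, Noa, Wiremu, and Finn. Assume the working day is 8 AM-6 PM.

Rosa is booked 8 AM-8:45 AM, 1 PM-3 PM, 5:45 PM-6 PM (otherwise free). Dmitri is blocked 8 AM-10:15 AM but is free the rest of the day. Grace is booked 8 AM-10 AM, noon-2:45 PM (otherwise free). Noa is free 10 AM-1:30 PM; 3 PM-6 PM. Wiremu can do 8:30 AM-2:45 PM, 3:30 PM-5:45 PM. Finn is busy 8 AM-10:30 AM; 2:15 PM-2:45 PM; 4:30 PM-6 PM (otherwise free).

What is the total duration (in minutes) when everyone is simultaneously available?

150

Rosa free: 08:45-13:00, 15:00-17:45 (invert busy blocks within the working day).
Dmitri free: 10:15-18:00 (invert busy blocks within the working day).
Grace free: 10:00-12:00, 14:45-18:00 (invert busy blocks within the working day).
Noa free: 10:00-13:30, 15:00-18:00.
Wiremu free: 08:30-14:45, 15:30-17:45.
Finn free: 10:30-14:15, 14:45-16:30 (invert busy blocks within the working day).
Rosa ∩ Dmitri: 10:15-13:00, 15:00-17:45.
Rosa ∩ Dmitri ∩ Grace: 10:15-12:00, 15:00-17:45.
Rosa ∩ Dmitri ∩ Grace ∩ Noa: 10:15-12:00, 15:00-17:45.
Rosa ∩ Dmitri ∩ Grace ∩ Noa ∩ Wiremu: 10:15-12:00, 15:30-17:45.
Rosa ∩ Dmitri ∩ Grace ∩ Noa ∩ Wiremu ∩ Finn: 10:30-12:00, 15:30-16:30.
Summing the common windows: 90 + 60 = 150 minutes.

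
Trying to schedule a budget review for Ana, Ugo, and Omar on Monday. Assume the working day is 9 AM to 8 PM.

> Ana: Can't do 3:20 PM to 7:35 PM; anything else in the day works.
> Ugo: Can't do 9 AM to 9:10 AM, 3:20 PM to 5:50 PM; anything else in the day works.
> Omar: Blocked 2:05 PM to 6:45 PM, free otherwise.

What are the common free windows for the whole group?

09:10-14:05, 19:35-20:00

Ana free: 09:00-15:20, 19:35-20:00 (invert busy blocks within the working day).
Ugo free: 09:10-15:20, 17:50-20:00 (invert busy blocks within the working day).
Omar free: 09:00-14:05, 18:45-20:00 (invert busy blocks within the working day).
Ana ∩ Ugo: 09:10-15:20, 19:35-20:00.
Ana ∩ Ugo ∩ Omar: 09:10-14:05, 19:35-20:00.
Those are the intersection windows.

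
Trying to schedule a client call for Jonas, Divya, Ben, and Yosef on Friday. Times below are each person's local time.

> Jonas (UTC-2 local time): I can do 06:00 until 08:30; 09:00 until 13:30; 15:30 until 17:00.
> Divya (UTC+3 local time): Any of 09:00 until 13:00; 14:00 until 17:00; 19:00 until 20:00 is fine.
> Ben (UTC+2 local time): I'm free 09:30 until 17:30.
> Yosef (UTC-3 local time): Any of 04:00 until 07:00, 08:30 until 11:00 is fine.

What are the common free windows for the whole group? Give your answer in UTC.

Jonas in UTC: 08:00-10:30, 11:00-15:30, 17:30-19:00 (add 2h to convert from UTC-2).
Divya in UTC: 06:00-10:00, 11:00-14:00, 16:00-17:00 (subtract 3h to convert from UTC+3).
Ben in UTC: 07:30-15:30 (subtract 2h to convert from UTC+2).
Yosef in UTC: 07:00-10:00, 11:30-14:00 (add 3h to convert from UTC-3).
Jonas ∩ Divya: 08:00-10:00, 11:00-14:00.
Jonas ∩ Divya ∩ Ben: 08:00-10:00, 11:00-14:00.
Jonas ∩ Divya ∩ Ben ∩ Yosef: 08:00-10:00, 11:30-14:00.

08:00-10:00, 11:30-14:00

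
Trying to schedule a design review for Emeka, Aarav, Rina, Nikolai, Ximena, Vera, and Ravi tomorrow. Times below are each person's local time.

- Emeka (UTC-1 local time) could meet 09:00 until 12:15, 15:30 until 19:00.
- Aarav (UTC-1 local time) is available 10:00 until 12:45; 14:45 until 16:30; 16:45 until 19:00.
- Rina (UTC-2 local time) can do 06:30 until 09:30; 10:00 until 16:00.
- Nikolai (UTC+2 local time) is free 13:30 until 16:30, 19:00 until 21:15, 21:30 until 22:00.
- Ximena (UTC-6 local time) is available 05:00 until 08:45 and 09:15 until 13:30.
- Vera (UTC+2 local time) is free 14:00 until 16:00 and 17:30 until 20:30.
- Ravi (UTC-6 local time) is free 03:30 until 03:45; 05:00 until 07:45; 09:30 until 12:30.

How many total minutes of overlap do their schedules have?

120

Emeka in UTC: 10:00-13:15, 16:30-20:00 (add 1h to convert from UTC-1).
Aarav in UTC: 11:00-13:45, 15:45-17:30, 17:45-20:00 (add 1h to convert from UTC-1).
Rina in UTC: 08:30-11:30, 12:00-18:00 (add 2h to convert from UTC-2).
Nikolai in UTC: 11:30-14:30, 17:00-19:15, 19:30-20:00 (subtract 2h to convert from UTC+2).
Ximena in UTC: 11:00-14:45, 15:15-19:30 (add 6h to convert from UTC-6).
Vera in UTC: 12:00-14:00, 15:30-18:30 (subtract 2h to convert from UTC+2).
Ravi in UTC: 09:30-09:45, 11:00-13:45, 15:30-18:30 (add 6h to convert from UTC-6).
Emeka ∩ Aarav: 11:00-13:15, 16:30-17:30, 17:45-20:00.
Emeka ∩ Aarav ∩ Rina: 11:00-11:30, 12:00-13:15, 16:30-17:30, 17:45-18:00.
Emeka ∩ Aarav ∩ Rina ∩ Nikolai: 12:00-13:15, 17:00-17:30, 17:45-18:00.
Emeka ∩ Aarav ∩ Rina ∩ Nikolai ∩ Ximena: 12:00-13:15, 17:00-17:30, 17:45-18:00.
Emeka ∩ Aarav ∩ Rina ∩ Nikolai ∩ Ximena ∩ Vera: 12:00-13:15, 17:00-17:30, 17:45-18:00.
Emeka ∩ Aarav ∩ Rina ∩ Nikolai ∩ Ximena ∩ Vera ∩ Ravi: 12:00-13:15, 17:00-17:30, 17:45-18:00.
Summing the common windows: 75 + 30 + 15 = 120 minutes.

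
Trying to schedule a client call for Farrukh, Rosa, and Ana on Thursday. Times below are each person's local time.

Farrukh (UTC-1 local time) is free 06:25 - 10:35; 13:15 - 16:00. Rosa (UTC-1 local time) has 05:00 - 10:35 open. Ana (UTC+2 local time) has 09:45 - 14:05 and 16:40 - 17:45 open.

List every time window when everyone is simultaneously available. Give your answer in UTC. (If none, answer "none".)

07:45-11:35

Farrukh in UTC: 07:25-11:35, 14:15-17:00 (add 1h to convert from UTC-1).
Rosa in UTC: 06:00-11:35 (add 1h to convert from UTC-1).
Ana in UTC: 07:45-12:05, 14:40-15:45 (subtract 2h to convert from UTC+2).
Farrukh ∩ Rosa: 07:25-11:35.
Farrukh ∩ Rosa ∩ Ana: 07:45-11:35.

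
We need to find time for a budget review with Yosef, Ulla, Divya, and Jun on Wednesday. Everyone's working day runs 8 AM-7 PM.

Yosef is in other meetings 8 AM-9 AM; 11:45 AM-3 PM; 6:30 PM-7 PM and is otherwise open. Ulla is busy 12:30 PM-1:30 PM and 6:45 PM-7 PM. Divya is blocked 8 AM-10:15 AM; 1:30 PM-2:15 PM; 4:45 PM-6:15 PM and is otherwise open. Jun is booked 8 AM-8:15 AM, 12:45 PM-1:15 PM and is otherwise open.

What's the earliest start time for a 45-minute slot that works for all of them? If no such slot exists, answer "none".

Yosef free: 09:00-11:45, 15:00-18:30 (invert busy blocks within the working day).
Ulla free: 08:00-12:30, 13:30-18:45 (invert busy blocks within the working day).
Divya free: 10:15-13:30, 14:15-16:45, 18:15-19:00 (invert busy blocks within the working day).
Jun free: 08:15-12:45, 13:15-19:00 (invert busy blocks within the working day).
Yosef ∩ Ulla: 09:00-11:45, 15:00-18:30.
Yosef ∩ Ulla ∩ Divya: 10:15-11:45, 15:00-16:45, 18:15-18:30.
Yosef ∩ Ulla ∩ Divya ∩ Jun: 10:15-11:45, 15:00-16:45, 18:15-18:30.
The first common window of at least 45 minutes is 10:15-11:45, so the earliest start is 10:15.

10:15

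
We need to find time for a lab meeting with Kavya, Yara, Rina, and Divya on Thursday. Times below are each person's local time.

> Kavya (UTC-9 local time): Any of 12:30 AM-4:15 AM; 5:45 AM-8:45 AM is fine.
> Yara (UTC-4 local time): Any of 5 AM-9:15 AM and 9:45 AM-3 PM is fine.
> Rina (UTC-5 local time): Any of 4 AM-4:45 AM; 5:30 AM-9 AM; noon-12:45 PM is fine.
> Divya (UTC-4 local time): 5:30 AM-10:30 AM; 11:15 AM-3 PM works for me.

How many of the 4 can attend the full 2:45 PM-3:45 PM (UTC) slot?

Kavya in UTC: 09:30-13:15, 14:45-17:45 (add 9h to convert from UTC-9).
Yara in UTC: 09:00-13:15, 13:45-19:00 (add 4h to convert from UTC-4).
Rina in UTC: 09:00-09:45, 10:30-14:00, 17:00-17:45 (add 5h to convert from UTC-5).
Divya in UTC: 09:30-14:30, 15:15-19:00 (add 4h to convert from UTC-4).
Kavya and Yara can make the full 14:45-15:45 slot — that's 2.

2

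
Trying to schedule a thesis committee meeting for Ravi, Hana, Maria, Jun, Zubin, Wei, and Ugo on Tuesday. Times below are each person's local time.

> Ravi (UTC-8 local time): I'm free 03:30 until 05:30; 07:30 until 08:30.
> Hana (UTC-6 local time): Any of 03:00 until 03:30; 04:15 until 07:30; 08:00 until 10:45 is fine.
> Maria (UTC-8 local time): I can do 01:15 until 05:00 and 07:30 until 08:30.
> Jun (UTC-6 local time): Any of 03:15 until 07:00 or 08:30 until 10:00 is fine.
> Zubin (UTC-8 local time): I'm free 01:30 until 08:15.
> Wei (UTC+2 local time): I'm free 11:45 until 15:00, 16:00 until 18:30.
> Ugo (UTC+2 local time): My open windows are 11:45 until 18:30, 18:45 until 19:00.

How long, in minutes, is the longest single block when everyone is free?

90

Ravi in UTC: 11:30-13:30, 15:30-16:30 (add 8h to convert from UTC-8).
Hana in UTC: 09:00-09:30, 10:15-13:30, 14:00-16:45 (add 6h to convert from UTC-6).
Maria in UTC: 09:15-13:00, 15:30-16:30 (add 8h to convert from UTC-8).
Jun in UTC: 09:15-13:00, 14:30-16:00 (add 6h to convert from UTC-6).
Zubin in UTC: 09:30-16:15 (add 8h to convert from UTC-8).
Wei in UTC: 09:45-13:00, 14:00-16:30 (subtract 2h to convert from UTC+2).
Ugo in UTC: 09:45-16:30, 16:45-17:00 (subtract 2h to convert from UTC+2).
Ravi ∩ Hana: 11:30-13:30, 15:30-16:30.
Ravi ∩ Hana ∩ Maria: 11:30-13:00, 15:30-16:30.
Ravi ∩ Hana ∩ Maria ∩ Jun: 11:30-13:00, 15:30-16:00.
Ravi ∩ Hana ∩ Maria ∩ Jun ∩ Zubin: 11:30-13:00, 15:30-16:00.
Ravi ∩ Hana ∩ Maria ∩ Jun ∩ Zubin ∩ Wei: 11:30-13:00, 15:30-16:00.
Ravi ∩ Hana ∩ Maria ∩ Jun ∩ Zubin ∩ Wei ∩ Ugo: 11:30-13:00, 15:30-16:00.
Those are the intersection windows.
The longest is 11:30-13:00 at 90 minutes.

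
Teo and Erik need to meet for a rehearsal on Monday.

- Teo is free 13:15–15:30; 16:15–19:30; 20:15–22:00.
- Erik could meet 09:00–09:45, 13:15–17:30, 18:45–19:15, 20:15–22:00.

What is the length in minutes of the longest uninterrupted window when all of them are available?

Teo ∩ Erik: 13:15-15:30, 16:15-17:30, 18:45-19:15, 20:15-22:00.
The longest is 13:15-15:30 at 135 minutes.

135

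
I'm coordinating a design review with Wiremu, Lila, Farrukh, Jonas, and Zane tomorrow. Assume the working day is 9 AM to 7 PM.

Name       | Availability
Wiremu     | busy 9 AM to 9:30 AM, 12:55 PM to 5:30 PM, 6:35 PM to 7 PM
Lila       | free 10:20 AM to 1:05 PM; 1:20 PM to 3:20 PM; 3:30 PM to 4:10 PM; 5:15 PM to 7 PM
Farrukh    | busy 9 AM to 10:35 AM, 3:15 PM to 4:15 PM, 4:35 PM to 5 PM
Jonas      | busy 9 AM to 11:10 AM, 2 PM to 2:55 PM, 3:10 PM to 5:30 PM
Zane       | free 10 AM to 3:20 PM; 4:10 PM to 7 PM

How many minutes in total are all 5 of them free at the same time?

Wiremu free: 09:30-12:55, 17:30-18:35 (invert busy blocks within the working day).
Lila free: 10:20-13:05, 13:20-15:20, 15:30-16:10, 17:15-19:00.
Farrukh free: 10:35-15:15, 16:15-16:35, 17:00-19:00 (invert busy blocks within the working day).
Jonas free: 11:10-14:00, 14:55-15:10, 17:30-19:00 (invert busy blocks within the working day).
Zane free: 10:00-15:20, 16:10-19:00.
Wiremu ∩ Lila: 10:20-12:55, 17:30-18:35.
Wiremu ∩ Lila ∩ Farrukh: 10:35-12:55, 17:30-18:35.
Wiremu ∩ Lila ∩ Farrukh ∩ Jonas: 11:10-12:55, 17:30-18:35.
Wiremu ∩ Lila ∩ Farrukh ∩ Jonas ∩ Zane: 11:10-12:55, 17:30-18:35.
Summing the common windows: 105 + 65 = 170 minutes.

170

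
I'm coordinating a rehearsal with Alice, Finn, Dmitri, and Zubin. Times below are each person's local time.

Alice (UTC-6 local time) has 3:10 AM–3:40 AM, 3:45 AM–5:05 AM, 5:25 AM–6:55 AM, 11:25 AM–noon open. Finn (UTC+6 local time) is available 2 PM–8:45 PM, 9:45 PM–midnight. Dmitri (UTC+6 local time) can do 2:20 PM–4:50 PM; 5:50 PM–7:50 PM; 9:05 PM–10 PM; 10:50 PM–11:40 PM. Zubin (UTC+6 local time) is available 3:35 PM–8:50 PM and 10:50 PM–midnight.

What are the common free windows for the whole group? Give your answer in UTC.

Alice in UTC: 09:10-09:40, 09:45-11:05, 11:25-12:55, 17:25-18:00 (add 6h to convert from UTC-6).
Finn in UTC: 08:00-14:45, 15:45-18:00 (subtract 6h to convert from UTC+6).
Dmitri in UTC: 08:20-10:50, 11:50-13:50, 15:05-16:00, 16:50-17:40 (subtract 6h to convert from UTC+6).
Zubin in UTC: 09:35-14:50, 16:50-18:00 (subtract 6h to convert from UTC+6).
Alice ∩ Finn: 09:10-09:40, 09:45-11:05, 11:25-12:55, 17:25-18:00.
Alice ∩ Finn ∩ Dmitri: 09:10-09:40, 09:45-10:50, 11:50-12:55, 17:25-17:40.
Alice ∩ Finn ∩ Dmitri ∩ Zubin: 09:35-09:40, 09:45-10:50, 11:50-12:55, 17:25-17:40.

09:35-09:40, 09:45-10:50, 11:50-12:55, 17:25-17:40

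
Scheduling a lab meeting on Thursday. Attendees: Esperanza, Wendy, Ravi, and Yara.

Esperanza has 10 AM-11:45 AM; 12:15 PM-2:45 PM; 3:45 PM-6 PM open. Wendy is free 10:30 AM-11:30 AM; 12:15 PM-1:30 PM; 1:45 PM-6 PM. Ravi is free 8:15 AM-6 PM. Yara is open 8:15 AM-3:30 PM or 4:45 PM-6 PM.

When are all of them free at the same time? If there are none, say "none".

Esperanza ∩ Wendy: 10:30-11:30, 12:15-13:30, 13:45-14:45, 15:45-18:00.
Esperanza ∩ Wendy ∩ Ravi: 10:30-11:30, 12:15-13:30, 13:45-14:45, 15:45-18:00.
Esperanza ∩ Wendy ∩ Ravi ∩ Yara: 10:30-11:30, 12:15-13:30, 13:45-14:45, 16:45-18:00.
So the common availability across everyone is 10:30-11:30, 12:15-13:30, 13:45-14:45, 16:45-18:00.

10:30-11:30, 12:15-13:30, 13:45-14:45, 16:45-18:00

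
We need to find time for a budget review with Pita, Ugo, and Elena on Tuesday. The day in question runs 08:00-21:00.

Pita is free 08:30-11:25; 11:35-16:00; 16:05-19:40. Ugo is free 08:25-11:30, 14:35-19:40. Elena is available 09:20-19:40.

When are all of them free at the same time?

09:20-11:25, 14:35-16:00, 16:05-19:40

Pita ∩ Ugo: 08:30-11:25, 14:35-16:00, 16:05-19:40.
Pita ∩ Ugo ∩ Elena: 09:20-11:25, 14:35-16:00, 16:05-19:40.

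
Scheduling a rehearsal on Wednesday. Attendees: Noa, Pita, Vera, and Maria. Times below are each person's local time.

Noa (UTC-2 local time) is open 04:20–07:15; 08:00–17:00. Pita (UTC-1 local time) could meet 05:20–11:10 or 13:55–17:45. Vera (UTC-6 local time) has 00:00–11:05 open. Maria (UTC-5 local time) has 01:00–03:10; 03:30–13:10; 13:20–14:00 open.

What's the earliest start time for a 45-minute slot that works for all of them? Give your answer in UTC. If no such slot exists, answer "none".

06:20

Noa in UTC: 06:20-09:15, 10:00-19:00 (add 2h to convert from UTC-2).
Pita in UTC: 06:20-12:10, 14:55-18:45 (add 1h to convert from UTC-1).
Vera in UTC: 06:00-17:05 (add 6h to convert from UTC-6).
Maria in UTC: 06:00-08:10, 08:30-18:10, 18:20-19:00 (add 5h to convert from UTC-5).
Noa ∩ Pita: 06:20-09:15, 10:00-12:10, 14:55-18:45.
Noa ∩ Pita ∩ Vera: 06:20-09:15, 10:00-12:10, 14:55-17:05.
Noa ∩ Pita ∩ Vera ∩ Maria: 06:20-08:10, 08:30-09:15, 10:00-12:10, 14:55-17:05.
The first common window of at least 45 minutes is 06:20-08:10, so the earliest start is 06:20.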